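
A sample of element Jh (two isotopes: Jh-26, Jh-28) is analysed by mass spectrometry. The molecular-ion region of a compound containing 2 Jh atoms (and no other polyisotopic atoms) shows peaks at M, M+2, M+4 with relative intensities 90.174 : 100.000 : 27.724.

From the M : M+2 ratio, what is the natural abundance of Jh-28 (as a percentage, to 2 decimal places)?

Let p = fractional abundance of Jh-26. I(M+2)/I(M) = [C(2,1)·p^1·(1−p)] / p^2 = 2·(1−p)/p = 100.000/90.174 = 1.1090
(1−p)/p = 1.1090/2 = 0.5545  ⇒  p = 1/(1 + 0.5545) = 0.6433
Jh-26: 64.33%, Jh-28: 35.67%.

35.67%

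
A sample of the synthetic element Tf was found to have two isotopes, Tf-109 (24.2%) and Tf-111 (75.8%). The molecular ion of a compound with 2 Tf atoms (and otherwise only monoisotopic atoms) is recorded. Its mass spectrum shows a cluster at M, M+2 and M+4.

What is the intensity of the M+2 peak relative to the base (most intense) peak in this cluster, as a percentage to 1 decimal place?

63.9%

Binomial terms of (0.242 + 0.758)^2: M 0.0586, M+2 0.3669, M+4 0.5746 → M+4 is the base peak.
P(M+4) = C(2,2) × 0.242^0 × 0.758^2 = 1 × 1.0000 × 0.574564 = 0.574564 (base)
P(M+2) = C(2,1) × 0.242^1 × 0.758^1 = 2 × 0.2420 × 0.7580 = 0.366872
Relative intensity = 0.366872 / 0.574564 × 100 = 63.9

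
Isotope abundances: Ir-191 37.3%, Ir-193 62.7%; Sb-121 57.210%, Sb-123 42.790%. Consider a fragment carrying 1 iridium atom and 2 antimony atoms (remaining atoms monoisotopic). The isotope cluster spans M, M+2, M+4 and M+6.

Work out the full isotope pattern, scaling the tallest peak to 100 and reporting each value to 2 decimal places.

Iridium pattern (n=1): 0.3730 : 0.6270
Antimony pattern (n=2): 0.32729841 : 0.48960318 : 0.18309841
Convolve the two distributions (both contribute in 2-u steps):
  M: 0.3730×0.32729841 = 0.122082
  M+2: 0.3730×0.48960318 + 0.6270×0.32729841 = 0.387838
  M+4: 0.3730×0.18309841 + 0.6270×0.48960318 = 0.375277
  M+6: 0.6270×0.18309841 = 0.114803
Scale to base peak (0.387838) = 100: 31.48 : 100.00 : 96.76 : 29.60

31.48 : 100.00 : 96.76 : 29.60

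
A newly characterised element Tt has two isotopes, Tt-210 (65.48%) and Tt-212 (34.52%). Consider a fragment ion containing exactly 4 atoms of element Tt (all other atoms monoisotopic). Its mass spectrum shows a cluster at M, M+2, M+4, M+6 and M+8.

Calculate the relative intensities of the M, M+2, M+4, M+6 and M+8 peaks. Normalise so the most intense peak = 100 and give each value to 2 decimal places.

47.42 : 100.00 : 79.08 : 27.79 : 3.66

Expanding (0.6548 + 0.3452)^4:
P(M) = 0.6548^4 = 0.183838
P(M+2) = 4 × 0.6548^3 × 0.3452^1 = 0.387665
P(M+4) = 6 × 0.6548^2 × 0.3452^2 = 0.306556
P(M+6) = 4 × 0.6548^1 × 0.3452^3 = 0.107741
P(M+8) = 0.3452^4 = 0.014200
The M+2 peak is largest (0.387665); scaling to 100 gives 47.42 : 100.00 : 79.08 : 27.79 : 3.66.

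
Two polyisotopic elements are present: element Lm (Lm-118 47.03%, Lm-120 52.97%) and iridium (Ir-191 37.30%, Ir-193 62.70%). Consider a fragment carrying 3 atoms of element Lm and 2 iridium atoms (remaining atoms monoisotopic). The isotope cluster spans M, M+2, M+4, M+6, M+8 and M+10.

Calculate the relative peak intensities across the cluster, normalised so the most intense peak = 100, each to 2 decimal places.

Element Lm pattern (n=3): 0.10402194 : 0.35148046 : 0.39587327 : 0.14862433
Iridium pattern (n=2): 0.139129 : 0.467742 : 0.393129
Convolve the two distributions (both contribute in 2-u steps):
  M: 0.10402194×0.139129 = 0.014472
  M+2: 0.10402194×0.467742 + 0.35148046×0.139129 = 0.097557
  M+4: 0.10402194×0.393129 + 0.35148046×0.467742 + 0.39587327×0.139129 = 0.260374
  M+6: 0.35148046×0.393129 + 0.39587327×0.467742 + 0.14862433×0.139129 = 0.344022
  M+8: 0.39587327×0.393129 + 0.14862433×0.467742 = 0.225147
  M+10: 0.14862433×0.393129 = 0.058429
Scale to base peak (0.344022) = 100: 4.21 : 28.36 : 75.69 : 100.00 : 65.45 : 16.98

4.21 : 28.36 : 75.69 : 100.00 : 65.45 : 16.98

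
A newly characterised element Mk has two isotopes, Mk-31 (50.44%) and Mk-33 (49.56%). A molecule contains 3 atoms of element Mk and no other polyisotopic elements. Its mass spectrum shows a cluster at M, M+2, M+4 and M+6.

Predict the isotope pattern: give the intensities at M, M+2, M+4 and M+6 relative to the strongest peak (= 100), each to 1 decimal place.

Expanding (0.5044 + 0.4956)^3:
P(M) = 0.5044^3 = 0.128329
P(M+2) = 3 × 0.5044^2 × 0.4956^1 = 0.378271
P(M+4) = 3 × 0.5044^1 × 0.4956^2 = 0.371671
P(M+6) = 0.4956^3 = 0.121729
The M+2 peak is largest (0.378271); scaling to 100 gives 33.9 : 100.0 : 98.3 : 32.2.

33.9 : 100.0 : 98.3 : 32.2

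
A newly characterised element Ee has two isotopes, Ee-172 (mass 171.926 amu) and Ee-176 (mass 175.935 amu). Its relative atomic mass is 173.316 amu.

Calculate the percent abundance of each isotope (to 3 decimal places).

Let x be the fractional abundance of Ee-172; then Ee-176 has abundance 1 − x.
171.926·x + 175.935·(1 − x) = 173.316
(171.926 − 175.935)·x = 173.316 − 175.935
x = -2.619 / -4.009 = 0.65328 → 65.328% Ee-172, 34.672% Ee-176.

Ee-172: 65.328%, Ee-176: 34.672%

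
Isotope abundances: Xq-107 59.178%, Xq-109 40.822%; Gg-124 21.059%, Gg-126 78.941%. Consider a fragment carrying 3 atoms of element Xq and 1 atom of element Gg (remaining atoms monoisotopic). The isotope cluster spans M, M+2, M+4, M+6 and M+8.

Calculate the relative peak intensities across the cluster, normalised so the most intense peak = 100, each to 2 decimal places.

Element Xq pattern (n=3): 0.20724347 : 0.4288803 : 0.29584899 : 0.06802724
Element Gg pattern (n=1): 0.21059 : 0.78941
Convolve the two distributions (both contribute in 2-u steps):
  M: 0.20724347×0.21059 = 0.043643
  M+2: 0.20724347×0.78941 + 0.4288803×0.21059 = 0.253918
  M+4: 0.4288803×0.78941 + 0.29584899×0.21059 = 0.400865
  M+6: 0.29584899×0.78941 + 0.06802724×0.21059 = 0.247872
  M+8: 0.06802724×0.78941 = 0.053701
Scale to base peak (0.400865) = 100: 10.89 : 63.34 : 100.00 : 61.83 : 13.40

10.89 : 63.34 : 100.00 : 61.83 : 13.40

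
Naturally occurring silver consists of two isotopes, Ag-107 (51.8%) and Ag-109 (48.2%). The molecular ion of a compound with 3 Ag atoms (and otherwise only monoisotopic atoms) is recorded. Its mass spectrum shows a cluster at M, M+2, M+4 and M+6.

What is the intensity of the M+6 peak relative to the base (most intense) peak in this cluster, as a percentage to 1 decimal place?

(0.518 + 0.482)^3 gives M 0.1390, M+2 0.3880, M+4 0.3610, M+6 0.1120; the largest is M+2.
P(M+2) = C(3,1) × 0.518^2 × 0.482^1 = 3 × 0.268324 × 0.4820 = 0.387997 (base)
P(M+6) = C(3,3) × 0.518^0 × 0.482^3 = 1 × 1.0000 × 0.11198017 = 0.111980
Relative intensity = 0.111980 / 0.387997 × 100 = 28.9

28.9%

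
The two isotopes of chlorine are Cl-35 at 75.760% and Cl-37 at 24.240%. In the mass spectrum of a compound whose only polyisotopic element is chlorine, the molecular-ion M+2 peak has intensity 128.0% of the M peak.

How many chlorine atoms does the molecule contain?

4

For n independent Cl atoms, I(M+2)/I(M) = n · (abundance Cl-37) / (abundance Cl-35) = n · 0.24240/0.75760.
n = 1.280 × 0.75760/0.24240 = 4.00 ≈ 4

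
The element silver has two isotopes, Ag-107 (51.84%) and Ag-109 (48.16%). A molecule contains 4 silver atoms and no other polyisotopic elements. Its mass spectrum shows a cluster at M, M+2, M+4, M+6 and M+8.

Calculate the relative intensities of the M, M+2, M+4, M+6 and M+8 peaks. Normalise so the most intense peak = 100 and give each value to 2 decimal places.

19.31 : 71.76 : 100.00 : 61.93 : 14.38

The 4 Ag atoms are independent, so intensities follow the terms of (0.5184 + 0.4816)^4.
P(M) = 0.5184^4 = 0.072220
P(M+2) = 4 × 0.5184^3 × 0.4816^1 = 0.268375
P(M+4) = 6 × 0.5184^2 × 0.4816^2 = 0.373985
P(M+6) = 4 × 0.5184^1 × 0.4816^3 = 0.231624
P(M+8) = 0.4816^4 = 0.053795
The M+4 peak is largest (0.373985); scaling to 100 gives 19.31 : 71.76 : 100.00 : 61.93 : 14.38.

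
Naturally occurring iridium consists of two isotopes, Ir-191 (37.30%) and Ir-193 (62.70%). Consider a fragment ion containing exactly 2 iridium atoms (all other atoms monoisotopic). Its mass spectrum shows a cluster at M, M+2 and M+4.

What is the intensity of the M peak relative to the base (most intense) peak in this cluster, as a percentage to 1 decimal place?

(0.3730 + 0.6270)^2 gives M 0.1391, M+2 0.4677, M+4 0.3931; the largest is M+2.
P(M+2) = C(2,1) × 0.3730^1 × 0.6270^1 = 2 × 0.3730 × 0.6270 = 0.467742 (base)
P(M) = C(2,0) × 0.3730^2 × 0.6270^0 = 1 × 0.139129 × 1.0000 = 0.139129
Relative intensity = 0.139129 / 0.467742 × 100 = 29.7

29.7%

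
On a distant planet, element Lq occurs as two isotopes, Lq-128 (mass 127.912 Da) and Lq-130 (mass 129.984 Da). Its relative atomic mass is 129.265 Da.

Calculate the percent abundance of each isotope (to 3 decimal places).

With x = fraction of Lq-128 (so Lq-130 is 1 − x):
127.912·x + 129.984·(1 − x) = 129.265
(127.912 − 129.984)·x = 129.265 − 129.984
x = -0.719 / -2.072 = 0.34701 → 34.701% Lq-128, 65.299% Lq-130.

Lq-128: 34.701%, Lq-130: 65.299%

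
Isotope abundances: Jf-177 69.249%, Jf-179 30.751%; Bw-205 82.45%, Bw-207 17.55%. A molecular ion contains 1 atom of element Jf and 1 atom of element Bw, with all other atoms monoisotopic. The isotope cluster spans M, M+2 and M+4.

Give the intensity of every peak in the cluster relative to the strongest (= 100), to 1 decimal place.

100.0 : 65.7 : 9.5

Element Jf pattern (n=1): 0.69249 : 0.30751
Element Bw pattern (n=1): 0.8245 : 0.1755
Convolve the two distributions (both contribute in 2-u steps):
  M: 0.69249×0.8245 = 0.570958
  M+2: 0.69249×0.1755 + 0.30751×0.8245 = 0.375074
  M+4: 0.30751×0.1755 = 0.053968
Scale to base peak (0.570958) = 100: 100.0 : 65.7 : 9.5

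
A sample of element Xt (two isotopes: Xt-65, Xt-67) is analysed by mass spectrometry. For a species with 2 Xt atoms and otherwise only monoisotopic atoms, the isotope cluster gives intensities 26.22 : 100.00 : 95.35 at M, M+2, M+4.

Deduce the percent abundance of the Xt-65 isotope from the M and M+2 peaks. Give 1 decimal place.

34.4%

Write p for the Xt-65 fraction. I(M+2)/I(M) = [C(2,1)·p^1·(1−p)] / p^2 = 2·(1−p)/p = 100.00/26.22 = 3.8139
(1−p)/p = 3.8139/2 = 1.9069  ⇒  p = 1/(1 + 1.9069) = 0.3440
Xt-65: 34.4%, Xt-67: 65.6%.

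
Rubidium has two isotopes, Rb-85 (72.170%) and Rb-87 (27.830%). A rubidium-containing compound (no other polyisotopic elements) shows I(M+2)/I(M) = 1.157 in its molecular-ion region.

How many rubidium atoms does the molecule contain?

3

For n independent Rb atoms, I(M+2)/I(M) = n · (abundance Rb-87) / (abundance Rb-85) = n · 0.27830/0.72170.
n = 1.157 × 0.72170/0.27830 = 3.00 ≈ 3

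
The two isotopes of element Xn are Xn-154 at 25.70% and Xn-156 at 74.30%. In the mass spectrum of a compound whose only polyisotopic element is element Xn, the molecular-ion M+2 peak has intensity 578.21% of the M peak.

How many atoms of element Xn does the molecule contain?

The M+2/M ratio from n Xn atoms is n · q/p = n · 0.7430/0.2570.
n = 5.7821 × 0.2570/0.7430 = 2.00 ≈ 2

2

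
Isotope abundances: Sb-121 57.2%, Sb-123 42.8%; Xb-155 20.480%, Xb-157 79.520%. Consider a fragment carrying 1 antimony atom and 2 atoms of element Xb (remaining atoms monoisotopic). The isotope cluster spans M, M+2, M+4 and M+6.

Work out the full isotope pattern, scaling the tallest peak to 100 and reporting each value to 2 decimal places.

4.79 : 40.76 : 100.00 : 54.01

Antimony pattern (n=1): 0.5720 : 0.4280
Element Xb pattern (n=2): 0.04194304 : 0.32571392 : 0.63234304
Convolve the two distributions (both contribute in 2-u steps):
  M: 0.5720×0.04194304 = 0.023991
  M+2: 0.5720×0.32571392 + 0.4280×0.04194304 = 0.204260
  M+4: 0.5720×0.63234304 + 0.4280×0.32571392 = 0.501106
  M+6: 0.4280×0.63234304 = 0.270643
Scale to base peak (0.501106) = 100: 4.79 : 40.76 : 100.00 : 54.01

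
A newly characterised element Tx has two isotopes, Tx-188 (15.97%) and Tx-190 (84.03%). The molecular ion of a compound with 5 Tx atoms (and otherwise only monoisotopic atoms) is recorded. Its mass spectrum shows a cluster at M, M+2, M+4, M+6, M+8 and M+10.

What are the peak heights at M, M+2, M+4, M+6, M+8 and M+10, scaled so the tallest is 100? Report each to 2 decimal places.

0.02 : 0.65 : 6.86 : 36.12 : 95.03 : 100.00

Expanding (0.1597 + 0.8403)^5:
P(M) = 0.1597^5 = 0.000104
P(M+2) = 5 × 0.1597^4 × 0.8403^1 = 0.002733
P(M+4) = 10 × 0.1597^3 × 0.8403^2 = 0.028760
P(M+6) = 10 × 0.1597^2 × 0.8403^3 = 0.151326
P(M+8) = 5 × 0.1597^1 × 0.8403^4 = 0.398119
P(M+10) = 0.8403^5 = 0.418959
The M+10 peak is largest (0.418959); scaling to 100 gives 0.02 : 0.65 : 6.86 : 36.12 : 95.03 : 100.00.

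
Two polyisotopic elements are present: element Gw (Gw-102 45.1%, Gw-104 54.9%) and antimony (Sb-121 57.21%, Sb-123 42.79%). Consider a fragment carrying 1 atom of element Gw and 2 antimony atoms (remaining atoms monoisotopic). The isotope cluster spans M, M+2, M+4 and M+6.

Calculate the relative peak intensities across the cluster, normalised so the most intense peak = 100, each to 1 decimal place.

Element Gw pattern (n=1): 0.4510 : 0.5490
Antimony pattern (n=2): 0.32729841 : 0.48960318 : 0.18309841
Convolve the two distributions (both contribute in 2-u steps):
  M: 0.4510×0.32729841 = 0.147612
  M+2: 0.4510×0.48960318 + 0.5490×0.32729841 = 0.400498
  M+4: 0.4510×0.18309841 + 0.5490×0.48960318 = 0.351370
  M+6: 0.5490×0.18309841 = 0.100521
Scale to base peak (0.400498) = 100: 36.9 : 100.0 : 87.7 : 25.1

36.9 : 100.0 : 87.7 : 25.1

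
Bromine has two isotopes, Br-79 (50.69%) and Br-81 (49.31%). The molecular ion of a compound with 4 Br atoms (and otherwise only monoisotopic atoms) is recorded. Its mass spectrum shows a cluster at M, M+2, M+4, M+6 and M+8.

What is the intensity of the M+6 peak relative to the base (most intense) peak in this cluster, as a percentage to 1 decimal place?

64.9%

Term probabilities: M 0.0660, M+2 0.2569, M+4 0.3749, M+6 0.2431, M+8 0.0591. Base peak = M+4.
P(M+4) = C(4,2) × 0.5069^2 × 0.4931^2 = 6 × 0.25694761 × 0.24314761 = 0.374857 (base)
P(M+6) = C(4,3) × 0.5069^1 × 0.4931^3 = 4 × 0.5069 × 0.11989609 = 0.243101
Relative intensity = 0.243101 / 0.374857 × 100 = 64.9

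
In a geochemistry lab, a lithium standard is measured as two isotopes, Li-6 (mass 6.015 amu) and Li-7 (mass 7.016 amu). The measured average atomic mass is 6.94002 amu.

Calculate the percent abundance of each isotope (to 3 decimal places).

With x = fraction of Li-6 (so Li-7 is 1 − x):
6.015·x + 7.016·(1 − x) = 6.94002
(6.015 − 7.016)·x = 6.94002 − 7.016
x = -0.07598 / -1.001 = 0.07590 → 7.590% Li-6, 92.410% Li-7.

Li-6: 7.590%, Li-7: 92.410%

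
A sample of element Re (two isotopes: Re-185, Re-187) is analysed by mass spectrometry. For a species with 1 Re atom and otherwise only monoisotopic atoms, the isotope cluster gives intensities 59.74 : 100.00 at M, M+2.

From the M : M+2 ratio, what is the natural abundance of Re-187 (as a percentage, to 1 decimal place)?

Let p = fractional abundance of Re-185. I(M+2)/I(M) = [C(1,1)·p^0·(1−p)] / p^1 = 1·(1−p)/p = 100.00/59.74 = 1.6739
(1−p)/p = 1.6739/1 = 1.6739  ⇒  p = 1/(1 + 1.6739) = 0.3740
Re-185: 37.4%, Re-187: 62.6%.

62.6%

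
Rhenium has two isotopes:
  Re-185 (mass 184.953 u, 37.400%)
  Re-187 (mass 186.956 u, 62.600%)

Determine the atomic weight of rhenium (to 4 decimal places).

186.2069 u

Average mass = Σ (abundance × isotope mass) = 0.37400 × 184.953 + 0.62600 × 186.956
= 69.17242 + 117.03446 = 186.20688 u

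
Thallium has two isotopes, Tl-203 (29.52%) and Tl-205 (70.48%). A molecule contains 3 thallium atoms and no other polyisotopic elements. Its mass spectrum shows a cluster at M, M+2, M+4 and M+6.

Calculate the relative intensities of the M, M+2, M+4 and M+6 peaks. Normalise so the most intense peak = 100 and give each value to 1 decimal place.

5.8 : 41.9 : 100.0 : 79.6

Expanding (0.2952 + 0.7048)^3:
P(M) = 0.2952^3 = 0.025725
P(M+2) = 3 × 0.2952^2 × 0.7048^1 = 0.184255
P(M+4) = 3 × 0.2952^1 × 0.7048^2 = 0.439916
P(M+6) = 0.7048^3 = 0.350104
The M+4 peak is largest (0.439916); scaling to 100 gives 5.8 : 41.9 : 100.0 : 79.6.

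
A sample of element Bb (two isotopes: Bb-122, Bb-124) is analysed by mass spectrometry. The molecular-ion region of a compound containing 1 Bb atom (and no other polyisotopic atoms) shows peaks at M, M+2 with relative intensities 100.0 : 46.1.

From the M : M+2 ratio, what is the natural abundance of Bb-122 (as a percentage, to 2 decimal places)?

If p is the fraction of Bb that is Bb-122, then I(M+2)/I(M) = [C(1,1)·p^0·(1−p)] / p^1 = 1·(1−p)/p = 46.1/100.0 = 0.4610
(1−p)/p = 0.4610/1 = 0.4610  ⇒  p = 1/(1 + 0.4610) = 0.6845
Bb-122: 68.45%, Bb-124: 31.55%.

68.45%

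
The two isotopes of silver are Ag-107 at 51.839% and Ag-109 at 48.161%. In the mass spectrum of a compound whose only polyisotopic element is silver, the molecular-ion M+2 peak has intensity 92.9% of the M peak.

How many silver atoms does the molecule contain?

1

The M+2/M ratio from n Ag atoms is n · q/p = n · 0.48161/0.51839.
n = 0.929 × 0.51839/0.48161 = 1.00 ≈ 1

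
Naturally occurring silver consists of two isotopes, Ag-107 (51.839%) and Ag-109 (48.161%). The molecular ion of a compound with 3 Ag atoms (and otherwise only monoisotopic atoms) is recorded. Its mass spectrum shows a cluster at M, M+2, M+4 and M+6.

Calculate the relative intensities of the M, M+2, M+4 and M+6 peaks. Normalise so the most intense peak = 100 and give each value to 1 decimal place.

35.9 : 100.0 : 92.9 : 28.8

Expanding (0.51839 + 0.48161)^3:
P(M) = 0.51839^3 = 0.139306
P(M+2) = 3 × 0.51839^2 × 0.48161^1 = 0.388267
P(M+4) = 3 × 0.51839^1 × 0.48161^2 = 0.360719
P(M+6) = 0.48161^3 = 0.111709
The M+2 peak is largest (0.388267); scaling to 100 gives 35.9 : 100.0 : 92.9 : 28.8.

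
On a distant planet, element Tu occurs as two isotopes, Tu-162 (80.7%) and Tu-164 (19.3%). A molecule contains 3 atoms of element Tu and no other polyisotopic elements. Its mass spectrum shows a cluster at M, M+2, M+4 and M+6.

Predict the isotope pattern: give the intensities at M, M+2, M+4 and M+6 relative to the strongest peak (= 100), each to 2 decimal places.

Each Tu atom is independently Tu-162 (p = 0.807) or Tu-164 (q = 0.193); the cluster is the binomial expansion (p + q)^3.
P(M) = 0.807^3 = 0.525558
P(M+2) = 3 × 0.807^2 × 0.193^1 = 0.377073
P(M+4) = 3 × 0.807^1 × 0.193^2 = 0.090180
P(M+6) = 0.193^3 = 0.007189
The M peak is largest (0.525558); scaling to 100 gives 100.00 : 71.75 : 17.16 : 1.37.

100.00 : 71.75 : 17.16 : 1.37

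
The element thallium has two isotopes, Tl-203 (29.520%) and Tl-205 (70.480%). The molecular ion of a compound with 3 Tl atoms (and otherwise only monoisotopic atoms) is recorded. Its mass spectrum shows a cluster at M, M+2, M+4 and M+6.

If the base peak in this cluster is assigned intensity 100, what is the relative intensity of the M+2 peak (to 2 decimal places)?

(0.29520 + 0.70480)^3 gives M 0.0257, M+2 0.1843, M+4 0.4399, M+6 0.3501; the largest is M+4.
P(M+4) = C(3,2) × 0.29520^1 × 0.70480^2 = 3 × 0.2952 × 0.49674304 = 0.439916 (base)
P(M+2) = C(3,1) × 0.29520^2 × 0.70480^1 = 3 × 0.08714304 × 0.7048 = 0.184255
Relative intensity = 0.184255 / 0.439916 × 100 = 41.88

41.88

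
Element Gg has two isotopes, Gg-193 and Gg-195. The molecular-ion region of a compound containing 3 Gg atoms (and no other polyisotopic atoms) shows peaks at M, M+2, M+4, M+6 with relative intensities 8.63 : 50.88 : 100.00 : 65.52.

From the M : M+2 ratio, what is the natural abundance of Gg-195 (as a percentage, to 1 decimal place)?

If p is the fraction of Gg that is Gg-193, then I(M+2)/I(M) = [C(3,1)·p^2·(1−p)] / p^3 = 3·(1−p)/p = 50.88/8.63 = 5.8957
(1−p)/p = 5.8957/3 = 1.9652  ⇒  p = 1/(1 + 1.9652) = 0.3372
Gg-193: 33.7%, Gg-195: 66.3%.

66.3%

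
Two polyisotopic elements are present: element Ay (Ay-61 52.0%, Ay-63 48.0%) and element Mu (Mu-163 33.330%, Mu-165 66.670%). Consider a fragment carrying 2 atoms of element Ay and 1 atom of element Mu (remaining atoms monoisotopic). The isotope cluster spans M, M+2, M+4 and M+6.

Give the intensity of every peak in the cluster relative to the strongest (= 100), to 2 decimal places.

Element Ay pattern (n=2): 0.2704 : 0.4992 : 0.2304
Element Mu pattern (n=1): 0.3333 : 0.6667
Convolve the two distributions (both contribute in 2-u steps):
  M: 0.2704×0.3333 = 0.090124
  M+2: 0.2704×0.6667 + 0.4992×0.3333 = 0.346659
  M+4: 0.4992×0.6667 + 0.2304×0.3333 = 0.409609
  M+6: 0.2304×0.6667 = 0.153608
Scale to base peak (0.409609) = 100: 22.00 : 84.63 : 100.00 : 37.50

22.00 : 84.63 : 100.00 : 37.50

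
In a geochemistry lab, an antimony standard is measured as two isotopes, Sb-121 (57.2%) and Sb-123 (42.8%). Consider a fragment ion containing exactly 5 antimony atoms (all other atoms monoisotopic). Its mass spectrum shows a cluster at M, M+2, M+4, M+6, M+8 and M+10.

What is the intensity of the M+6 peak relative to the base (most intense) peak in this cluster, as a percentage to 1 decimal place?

74.8%

Binomial terms of (0.572 + 0.428)^5: M 0.0612, M+2 0.2291, M+4 0.3428, M+6 0.2565, M+8 0.0960, M+10 0.0144 → M+4 is the base peak.
P(M+4) = C(5,2) × 0.572^3 × 0.428^2 = 10 × 0.18714925 × 0.183184 = 0.342827 (base)
P(M+6) = C(5,3) × 0.572^2 × 0.428^3 = 10 × 0.327184 × 0.07840275 = 0.256521
Relative intensity = 0.256521 / 0.342827 × 100 = 74.8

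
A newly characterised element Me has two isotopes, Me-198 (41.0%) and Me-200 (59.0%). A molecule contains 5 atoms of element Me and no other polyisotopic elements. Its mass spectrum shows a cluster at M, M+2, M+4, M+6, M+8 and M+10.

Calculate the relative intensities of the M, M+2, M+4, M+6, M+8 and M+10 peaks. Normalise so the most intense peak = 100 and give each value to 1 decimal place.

Expanding (0.410 + 0.590)^5:
P(M) = 0.410^5 = 0.011586
P(M+2) = 5 × 0.410^4 × 0.590^1 = 0.083360
P(M+4) = 10 × 0.410^3 × 0.590^2 = 0.239914
P(M+6) = 10 × 0.410^2 × 0.590^3 = 0.345242
P(M+8) = 5 × 0.410^1 × 0.590^4 = 0.248406
P(M+10) = 0.590^5 = 0.071492
The M+6 peak is largest (0.345242); scaling to 100 gives 3.4 : 24.1 : 69.5 : 100.0 : 72.0 : 20.7.

3.4 : 24.1 : 69.5 : 100.0 : 72.0 : 20.7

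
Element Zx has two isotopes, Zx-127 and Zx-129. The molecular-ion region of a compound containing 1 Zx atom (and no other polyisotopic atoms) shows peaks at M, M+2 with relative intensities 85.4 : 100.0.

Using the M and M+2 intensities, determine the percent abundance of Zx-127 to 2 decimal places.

If p is the fraction of Zx that is Zx-127, then I(M+2)/I(M) = [C(1,1)·p^0·(1−p)] / p^1 = 1·(1−p)/p = 100.0/85.4 = 1.1710
(1−p)/p = 1.1710/1 = 1.1710  ⇒  p = 1/(1 + 1.1710) = 0.4606
Zx-127: 46.06%, Zx-129: 53.94%.

46.06%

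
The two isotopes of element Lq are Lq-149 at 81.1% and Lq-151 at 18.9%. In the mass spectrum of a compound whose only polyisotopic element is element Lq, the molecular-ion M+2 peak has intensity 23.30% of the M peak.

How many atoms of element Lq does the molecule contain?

1

For n independent Lq atoms, I(M+2)/I(M) = n · (abundance Lq-151) / (abundance Lq-149) = n · 0.189/0.811.
n = 0.2330 × 0.811/0.189 = 1.00 ≈ 1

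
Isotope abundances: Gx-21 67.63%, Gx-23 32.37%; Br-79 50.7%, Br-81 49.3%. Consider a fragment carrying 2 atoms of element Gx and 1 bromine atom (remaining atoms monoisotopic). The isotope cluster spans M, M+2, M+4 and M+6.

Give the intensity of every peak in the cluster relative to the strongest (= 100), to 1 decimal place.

51.8 : 100.0 : 60.1 : 11.5

Element Gx pattern (n=2): 0.45738169 : 0.43783662 : 0.10478169
Bromine pattern (n=1): 0.5070 : 0.4930
Convolve the two distributions (both contribute in 2-u steps):
  M: 0.45738169×0.5070 = 0.231893
  M+2: 0.45738169×0.4930 + 0.43783662×0.5070 = 0.447472
  M+4: 0.43783662×0.4930 + 0.10478169×0.5070 = 0.268978
  M+6: 0.10478169×0.4930 = 0.051657
Scale to base peak (0.447472) = 100: 51.8 : 100.0 : 60.1 : 11.5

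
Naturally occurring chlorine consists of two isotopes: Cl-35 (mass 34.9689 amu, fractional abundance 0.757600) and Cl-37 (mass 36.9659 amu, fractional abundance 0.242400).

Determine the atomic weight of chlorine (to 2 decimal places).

Ar = Σ fᵢ·mᵢ = 0.757600 × 34.9689 + 0.242400 × 36.9659
= 26.49244 + 8.96053 = 35.45297 amu

35.45 amu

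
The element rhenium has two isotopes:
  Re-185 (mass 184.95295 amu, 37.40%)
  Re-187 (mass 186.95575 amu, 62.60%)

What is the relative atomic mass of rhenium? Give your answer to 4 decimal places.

186.2067 amu

Ar = Σ fᵢ·mᵢ = 0.3740 × 184.95295 + 0.6260 × 186.95575
= 69.172403 + 117.034300 = 186.206703 amu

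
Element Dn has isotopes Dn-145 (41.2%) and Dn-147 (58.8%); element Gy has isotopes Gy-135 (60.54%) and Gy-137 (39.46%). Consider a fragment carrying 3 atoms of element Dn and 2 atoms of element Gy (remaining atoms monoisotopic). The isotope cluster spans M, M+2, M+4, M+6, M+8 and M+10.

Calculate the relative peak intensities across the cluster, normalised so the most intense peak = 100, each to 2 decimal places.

7.88 : 44.01 : 95.47 : 100.00 : 50.31 : 9.73

Element Dn pattern (n=3): 0.06993453 : 0.29942842 : 0.42733958 : 0.20329747
Element Gy pattern (n=2): 0.36650916 : 0.47778168 : 0.15570916
Convolve the two distributions (both contribute in 2-u steps):
  M: 0.06993453×0.36650916 = 0.025632
  M+2: 0.06993453×0.47778168 + 0.29942842×0.36650916 = 0.143157
  M+4: 0.06993453×0.15570916 + 0.29942842×0.47778168 + 0.42733958×0.36650916 = 0.310575
  M+6: 0.29942842×0.15570916 + 0.42733958×0.47778168 + 0.20329747×0.36650916 = 0.325309
  M+8: 0.42733958×0.15570916 + 0.20329747×0.47778168 = 0.163672
  M+10: 0.20329747×0.15570916 = 0.031655
Scale to base peak (0.325309) = 100: 7.88 : 44.01 : 95.47 : 100.00 : 50.31 : 9.73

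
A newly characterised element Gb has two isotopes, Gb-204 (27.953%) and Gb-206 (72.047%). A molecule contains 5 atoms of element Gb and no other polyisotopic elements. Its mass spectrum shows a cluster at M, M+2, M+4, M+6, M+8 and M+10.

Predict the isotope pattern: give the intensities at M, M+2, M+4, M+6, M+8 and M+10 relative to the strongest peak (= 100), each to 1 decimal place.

The 5 Gb atoms are independent, so intensities follow the terms of (0.27953 + 0.72047)^5.
P(M) = 0.27953^5 = 0.001707
P(M+2) = 5 × 0.27953^4 × 0.72047^1 = 0.021994
P(M+4) = 10 × 0.27953^3 × 0.72047^2 = 0.113375
P(M+6) = 10 × 0.27953^2 × 0.72047^3 = 0.292216
P(M+8) = 5 × 0.27953^1 × 0.72047^4 = 0.376584
P(M+10) = 0.72047^5 = 0.194124
The M+8 peak is largest (0.376584); scaling to 100 gives 0.5 : 5.8 : 30.1 : 77.6 : 100.0 : 51.5.

0.5 : 5.8 : 30.1 : 77.6 : 100.0 : 51.5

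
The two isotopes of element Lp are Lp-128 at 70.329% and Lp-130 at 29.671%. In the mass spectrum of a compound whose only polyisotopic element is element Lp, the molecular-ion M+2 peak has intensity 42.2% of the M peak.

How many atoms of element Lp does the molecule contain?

For n independent Lp atoms, I(M+2)/I(M) = n · (abundance Lp-130) / (abundance Lp-128) = n · 0.29671/0.70329.
n = 0.422 × 0.70329/0.29671 = 1.00 ≈ 1

1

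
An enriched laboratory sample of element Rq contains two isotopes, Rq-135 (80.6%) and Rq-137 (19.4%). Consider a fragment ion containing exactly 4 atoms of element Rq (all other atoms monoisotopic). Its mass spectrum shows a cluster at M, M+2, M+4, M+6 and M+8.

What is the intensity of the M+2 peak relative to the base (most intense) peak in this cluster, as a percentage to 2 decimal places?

(0.806 + 0.194)^4 gives M 0.4220, M+2 0.4063, M+4 0.1467, M+6 0.0235, M+8 0.0014; the largest is M.
P(M) = C(4,0) × 0.806^4 × 0.194^0 = 1 × 0.42202693 × 1.0000 = 0.422027 (base)
P(M+2) = C(4,1) × 0.806^3 × 0.194^1 = 4 × 0.52360662 × 0.1940 = 0.406319
Relative intensity = 0.406319 / 0.422027 × 100 = 96.28

96.28%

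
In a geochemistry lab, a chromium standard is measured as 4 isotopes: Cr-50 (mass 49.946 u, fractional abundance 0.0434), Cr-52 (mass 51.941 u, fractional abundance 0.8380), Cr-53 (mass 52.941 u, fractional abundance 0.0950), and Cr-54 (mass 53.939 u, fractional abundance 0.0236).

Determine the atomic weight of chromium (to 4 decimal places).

Weight each isotope mass by its fractional abundance: 0.0434 × 49.946 + 0.8380 × 51.941 + 0.0950 × 52.941 + 0.0236 × 53.939
= 2.16766 + 43.52656 + 5.02940 + 1.27296 = 51.99658 u

51.9966 u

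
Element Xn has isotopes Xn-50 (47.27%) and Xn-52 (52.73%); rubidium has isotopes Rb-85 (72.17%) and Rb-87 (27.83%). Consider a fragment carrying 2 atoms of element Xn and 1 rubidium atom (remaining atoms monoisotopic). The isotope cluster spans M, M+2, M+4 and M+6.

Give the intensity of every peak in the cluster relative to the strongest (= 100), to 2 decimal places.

Element Xn pattern (n=2): 0.22344529 : 0.49850942 : 0.27804529
Rubidium pattern (n=1): 0.7217 : 0.2783
Convolve the two distributions (both contribute in 2-u steps):
  M: 0.22344529×0.7217 = 0.161260
  M+2: 0.22344529×0.2783 + 0.49850942×0.7217 = 0.421959
  M+4: 0.49850942×0.2783 + 0.27804529×0.7217 = 0.339400
  M+6: 0.27804529×0.2783 = 0.077380
Scale to base peak (0.421959) = 100: 38.22 : 100.00 : 80.43 : 18.34

38.22 : 100.00 : 80.43 : 18.34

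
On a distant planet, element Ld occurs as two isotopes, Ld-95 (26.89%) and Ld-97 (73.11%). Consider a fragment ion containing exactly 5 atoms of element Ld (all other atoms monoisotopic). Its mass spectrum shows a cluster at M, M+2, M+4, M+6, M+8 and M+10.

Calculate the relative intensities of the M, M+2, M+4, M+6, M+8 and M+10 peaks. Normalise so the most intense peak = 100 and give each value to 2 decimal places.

Each Ld atom is independently Ld-95 (p = 0.2689) or Ld-97 (q = 0.7311); the cluster is the binomial expansion (p + q)^5.
P(M) = 0.2689^5 = 0.001406
P(M+2) = 5 × 0.2689^4 × 0.7311^1 = 0.019112
P(M+4) = 10 × 0.2689^3 × 0.7311^2 = 0.103926
P(M+6) = 10 × 0.2689^2 × 0.7311^3 = 0.282561
P(M+8) = 5 × 0.2689^1 × 0.7311^4 = 0.384121
P(M+10) = 0.7311^5 = 0.208874
The M+8 peak is largest (0.384121); scaling to 100 gives 0.37 : 4.98 : 27.06 : 73.56 : 100.00 : 54.38.

0.37 : 4.98 : 27.06 : 73.56 : 100.00 : 54.38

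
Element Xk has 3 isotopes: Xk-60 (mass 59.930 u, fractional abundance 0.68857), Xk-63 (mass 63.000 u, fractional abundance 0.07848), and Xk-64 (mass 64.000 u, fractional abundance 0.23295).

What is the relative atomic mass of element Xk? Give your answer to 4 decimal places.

The abundance-weighted mean is 0.68857 × 59.930 + 0.07848 × 63.000 + 0.23295 × 64.000
= 41.26600 + 4.94424 + 14.90880 = 61.11904 u

61.1190 u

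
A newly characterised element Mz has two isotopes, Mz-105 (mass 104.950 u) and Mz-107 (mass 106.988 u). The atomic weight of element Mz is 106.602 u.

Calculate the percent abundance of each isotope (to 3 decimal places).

Writing the weighted mean with unknown fraction x of Mz-105:
104.950·x + 106.988·(1 − x) = 106.602
(104.950 − 106.988)·x = 106.602 − 106.988
x = -0.386 / -2.038 = 0.18940 → 18.940% Mz-105, 81.060% Mz-107.

Mz-105: 18.940%, Mz-107: 81.060%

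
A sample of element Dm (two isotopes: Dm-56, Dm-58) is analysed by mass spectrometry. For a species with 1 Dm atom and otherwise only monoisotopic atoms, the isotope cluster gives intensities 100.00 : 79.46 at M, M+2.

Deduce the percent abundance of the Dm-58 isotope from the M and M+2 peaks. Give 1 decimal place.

44.3%

Write p for the Dm-56 fraction. I(M+2)/I(M) = [C(1,1)·p^0·(1−p)] / p^1 = 1·(1−p)/p = 79.46/100.00 = 0.7946
(1−p)/p = 0.7946/1 = 0.7946  ⇒  p = 1/(1 + 0.7946) = 0.5572
Dm-56: 55.7%, Dm-58: 44.3%.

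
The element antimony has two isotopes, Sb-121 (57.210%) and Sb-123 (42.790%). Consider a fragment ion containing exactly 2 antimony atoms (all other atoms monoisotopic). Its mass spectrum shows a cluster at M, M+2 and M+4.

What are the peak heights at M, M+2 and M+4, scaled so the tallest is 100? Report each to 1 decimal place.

66.8 : 100.0 : 37.4

Each Sb atom is independently Sb-121 (p = 0.57210) or Sb-123 (q = 0.42790); the cluster is the binomial expansion (p + q)^2.
P(M) = 0.57210^2 = 0.327298
P(M+2) = 2 × 0.57210^1 × 0.42790^1 = 0.489603
P(M+4) = 0.42790^2 = 0.183098
The M+2 peak is largest (0.489603); scaling to 100 gives 66.8 : 100.0 : 37.4.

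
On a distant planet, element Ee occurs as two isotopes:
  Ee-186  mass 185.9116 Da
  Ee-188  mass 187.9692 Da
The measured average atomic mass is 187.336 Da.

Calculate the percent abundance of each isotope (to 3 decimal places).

With x = fraction of Ee-186 (so Ee-188 is 1 − x):
185.9116·x + 187.9692·(1 − x) = 187.336
(185.9116 − 187.9692)·x = 187.336 − 187.9692
x = -0.6332 / -2.0576 = 0.30774 → 30.774% Ee-186, 69.226% Ee-188.

Ee-186: 30.774%, Ee-188: 69.226%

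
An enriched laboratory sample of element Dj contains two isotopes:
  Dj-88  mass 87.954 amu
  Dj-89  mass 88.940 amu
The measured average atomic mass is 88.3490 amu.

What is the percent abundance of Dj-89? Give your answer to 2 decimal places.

40.06%

With x = fraction of Dj-88 (so Dj-89 is 1 − x):
87.954·x + 88.940·(1 − x) = 88.3490
(87.954 − 88.940)·x = 88.3490 − 88.940
x = -0.5910 / -0.986 = 0.59939 → 59.94% Dj-88, 40.06% Dj-89.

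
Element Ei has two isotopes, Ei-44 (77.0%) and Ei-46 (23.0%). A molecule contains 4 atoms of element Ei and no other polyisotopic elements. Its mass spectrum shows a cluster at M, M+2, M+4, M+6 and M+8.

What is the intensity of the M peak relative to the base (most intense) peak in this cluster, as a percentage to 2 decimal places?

Binomial terms of (0.770 + 0.230)^4: M 0.3515, M+2 0.4200, M+4 0.1882, M+6 0.0375, M+8 0.0028 → M+2 is the base peak.
P(M+2) = C(4,1) × 0.770^3 × 0.230^1 = 4 × 0.456533 × 0.2300 = 0.420010 (base)
P(M) = C(4,0) × 0.770^4 × 0.230^0 = 1 × 0.35153041 × 1.0000 = 0.351530
Relative intensity = 0.351530 / 0.420010 × 100 = 83.70

83.70%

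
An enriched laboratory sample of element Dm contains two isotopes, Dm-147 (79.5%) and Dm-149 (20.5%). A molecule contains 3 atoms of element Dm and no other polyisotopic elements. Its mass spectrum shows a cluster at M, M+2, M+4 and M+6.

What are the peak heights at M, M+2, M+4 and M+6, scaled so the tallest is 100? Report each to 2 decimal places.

100.00 : 77.36 : 19.95 : 1.71

The 3 Dm atoms are independent, so intensities follow the terms of (0.795 + 0.205)^3.
P(M) = 0.795^3 = 0.502460
P(M+2) = 3 × 0.795^2 × 0.205^1 = 0.388695
P(M+4) = 3 × 0.795^1 × 0.205^2 = 0.100230
P(M+6) = 0.205^3 = 0.008615
The M peak is largest (0.502460); scaling to 100 gives 100.00 : 77.36 : 19.95 : 1.71.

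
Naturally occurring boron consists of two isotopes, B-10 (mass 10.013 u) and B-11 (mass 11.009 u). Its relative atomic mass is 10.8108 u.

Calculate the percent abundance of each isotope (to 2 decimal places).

B-10: 19.90%, B-11: 80.10%

Writing the weighted mean with unknown fraction x of B-10:
10.013·x + 11.009·(1 − x) = 10.8108
(10.013 − 11.009)·x = 10.8108 − 11.009
x = -0.1982 / -0.996 = 0.19900 → 19.90% B-10, 80.10% B-11.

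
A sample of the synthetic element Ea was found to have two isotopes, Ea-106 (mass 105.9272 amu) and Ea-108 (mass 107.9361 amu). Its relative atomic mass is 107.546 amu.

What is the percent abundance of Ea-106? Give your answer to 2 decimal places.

19.42%

Writing the weighted mean with unknown fraction x of Ea-106:
105.9272·x + 107.9361·(1 − x) = 107.546
(105.9272 − 107.9361)·x = 107.546 − 107.9361
x = -0.3901 / -2.0089 = 0.19419 → 19.42% Ea-106, 80.58% Ea-108.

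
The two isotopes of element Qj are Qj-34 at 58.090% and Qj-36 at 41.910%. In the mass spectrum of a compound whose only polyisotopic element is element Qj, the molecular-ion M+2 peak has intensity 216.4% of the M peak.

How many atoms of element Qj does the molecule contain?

3

With n Qj atoms, P(M+2)/P(M) = C(n,1)·p^(n−1)q / p^n = n·q/p = n · 0.41910/0.58090.
n = 2.164 × 0.58090/0.41910 = 3.00 ≈ 3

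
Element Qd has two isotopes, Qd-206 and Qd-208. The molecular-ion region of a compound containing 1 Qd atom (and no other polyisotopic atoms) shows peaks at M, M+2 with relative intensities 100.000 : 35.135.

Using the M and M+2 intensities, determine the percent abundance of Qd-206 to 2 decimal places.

74.00%

Write p for the Qd-206 fraction. I(M+2)/I(M) = [C(1,1)·p^0·(1−p)] / p^1 = 1·(1−p)/p = 35.135/100.000 = 0.3513
(1−p)/p = 0.3513/1 = 0.3513  ⇒  p = 1/(1 + 0.3513) = 0.7400
Qd-206: 74.00%, Qd-208: 26.00%.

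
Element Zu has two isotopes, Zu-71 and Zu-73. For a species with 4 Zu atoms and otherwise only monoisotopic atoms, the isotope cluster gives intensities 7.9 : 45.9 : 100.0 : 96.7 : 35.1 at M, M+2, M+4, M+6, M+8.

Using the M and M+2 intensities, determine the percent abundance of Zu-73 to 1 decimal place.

Write p for the Zu-71 fraction. I(M+2)/I(M) = [C(4,1)·p^3·(1−p)] / p^4 = 4·(1−p)/p = 45.9/7.9 = 5.8101
(1−p)/p = 5.8101/4 = 1.4525  ⇒  p = 1/(1 + 1.4525) = 0.4077
Zu-71: 40.8%, Zu-73: 59.2%.

59.2%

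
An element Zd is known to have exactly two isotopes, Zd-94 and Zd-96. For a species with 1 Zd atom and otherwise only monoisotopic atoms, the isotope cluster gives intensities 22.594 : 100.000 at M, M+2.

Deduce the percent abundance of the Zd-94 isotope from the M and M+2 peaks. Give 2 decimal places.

18.43%

If p is the fraction of Zd that is Zd-94, then I(M+2)/I(M) = [C(1,1)·p^0·(1−p)] / p^1 = 1·(1−p)/p = 100.000/22.594 = 4.4260
(1−p)/p = 4.4260/1 = 4.4260  ⇒  p = 1/(1 + 4.4260) = 0.1843
Zd-94: 18.43%, Zd-96: 81.57%.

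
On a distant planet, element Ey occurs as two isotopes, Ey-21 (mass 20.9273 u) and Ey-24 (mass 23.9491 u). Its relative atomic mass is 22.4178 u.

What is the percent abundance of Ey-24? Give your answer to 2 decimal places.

Let x be the fractional abundance of Ey-21; then Ey-24 has abundance 1 − x.
20.9273·x + 23.9491·(1 − x) = 22.4178
(20.9273 − 23.9491)·x = 22.4178 − 23.9491
x = -1.5313 / -3.0218 = 0.50675 → 50.68% Ey-21, 49.32% Ey-24.

49.32%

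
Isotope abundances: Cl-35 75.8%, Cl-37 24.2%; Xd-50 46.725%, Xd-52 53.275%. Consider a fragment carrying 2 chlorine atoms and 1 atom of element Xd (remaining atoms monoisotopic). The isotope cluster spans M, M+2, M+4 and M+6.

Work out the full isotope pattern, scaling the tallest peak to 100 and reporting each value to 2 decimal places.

56.22 : 100.00 : 46.66 : 6.53

Chlorine pattern (n=2): 0.574564 : 0.366872 : 0.058564
Element Xd pattern (n=1): 0.46725 : 0.53275
Convolve the two distributions (both contribute in 2-u steps):
  M: 0.574564×0.46725 = 0.268465
  M+2: 0.574564×0.53275 + 0.366872×0.46725 = 0.477520
  M+4: 0.366872×0.53275 + 0.058564×0.46725 = 0.222815
  M+6: 0.058564×0.53275 = 0.031200
Scale to base peak (0.477520) = 100: 56.22 : 100.00 : 46.66 : 6.53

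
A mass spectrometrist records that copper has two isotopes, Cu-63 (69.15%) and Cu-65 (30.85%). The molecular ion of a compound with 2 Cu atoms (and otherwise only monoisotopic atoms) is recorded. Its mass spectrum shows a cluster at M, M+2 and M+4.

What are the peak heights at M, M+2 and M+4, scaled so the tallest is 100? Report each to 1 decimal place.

100.0 : 89.2 : 19.9

Expanding (0.6915 + 0.3085)^2:
P(M) = 0.6915^2 = 0.478172
P(M+2) = 2 × 0.6915^1 × 0.3085^1 = 0.426656
P(M+4) = 0.3085^2 = 0.095172
The M peak is largest (0.478172); scaling to 100 gives 100.0 : 89.2 : 19.9.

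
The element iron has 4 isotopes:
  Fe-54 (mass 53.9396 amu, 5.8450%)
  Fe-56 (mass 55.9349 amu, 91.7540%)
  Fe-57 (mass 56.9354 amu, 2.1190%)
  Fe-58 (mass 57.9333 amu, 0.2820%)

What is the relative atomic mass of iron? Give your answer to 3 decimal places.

The abundance-weighted mean is 0.058450 × 53.9396 + 0.917540 × 55.9349 + 0.021190 × 56.9354 + 0.002820 × 57.9333
= 3.15277 + 51.32251 + 1.20646 + 0.16337 = 55.84511 amu

55.845 amu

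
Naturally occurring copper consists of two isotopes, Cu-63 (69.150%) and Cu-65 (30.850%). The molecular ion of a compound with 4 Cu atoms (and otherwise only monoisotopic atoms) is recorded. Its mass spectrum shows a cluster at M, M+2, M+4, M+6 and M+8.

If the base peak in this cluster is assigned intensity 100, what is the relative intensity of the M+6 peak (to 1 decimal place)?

19.9

Binomial terms of (0.69150 + 0.30850)^4: M 0.2286, M+2 0.4080, M+4 0.2731, M+6 0.0812, M+8 0.0091 → M+2 is the base peak.
P(M+2) = C(4,1) × 0.69150^3 × 0.30850^1 = 4 × 0.33065611 × 0.3085 = 0.408030 (base)
P(M+6) = C(4,3) × 0.69150^1 × 0.30850^3 = 4 × 0.6915 × 0.02936064 = 0.081212
Relative intensity = 0.081212 / 0.408030 × 100 = 19.9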